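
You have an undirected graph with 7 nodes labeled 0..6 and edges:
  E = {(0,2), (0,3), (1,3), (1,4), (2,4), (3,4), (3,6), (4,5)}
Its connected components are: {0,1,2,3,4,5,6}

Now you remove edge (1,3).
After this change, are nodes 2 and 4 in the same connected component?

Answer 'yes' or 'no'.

Answer: yes

Derivation:
Initial components: {0,1,2,3,4,5,6}
Removing edge (1,3): not a bridge — component count unchanged at 1.
New components: {0,1,2,3,4,5,6}
Are 2 and 4 in the same component? yes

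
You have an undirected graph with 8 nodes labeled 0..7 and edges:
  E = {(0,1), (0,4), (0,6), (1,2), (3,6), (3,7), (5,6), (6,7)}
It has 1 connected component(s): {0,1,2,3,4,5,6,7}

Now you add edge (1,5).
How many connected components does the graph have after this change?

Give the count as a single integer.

Initial component count: 1
Add (1,5): endpoints already in same component. Count unchanged: 1.
New component count: 1

Answer: 1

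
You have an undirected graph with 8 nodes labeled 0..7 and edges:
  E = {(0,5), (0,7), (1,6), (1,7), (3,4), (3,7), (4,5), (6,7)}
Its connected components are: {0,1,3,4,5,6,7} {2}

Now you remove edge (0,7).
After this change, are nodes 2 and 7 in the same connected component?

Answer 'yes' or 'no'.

Answer: no

Derivation:
Initial components: {0,1,3,4,5,6,7} {2}
Removing edge (0,7): not a bridge — component count unchanged at 2.
New components: {0,1,3,4,5,6,7} {2}
Are 2 and 7 in the same component? no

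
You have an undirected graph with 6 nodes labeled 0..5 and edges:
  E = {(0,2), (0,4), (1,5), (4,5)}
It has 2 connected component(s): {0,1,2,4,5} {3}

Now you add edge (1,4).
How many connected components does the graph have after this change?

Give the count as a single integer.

Answer: 2

Derivation:
Initial component count: 2
Add (1,4): endpoints already in same component. Count unchanged: 2.
New component count: 2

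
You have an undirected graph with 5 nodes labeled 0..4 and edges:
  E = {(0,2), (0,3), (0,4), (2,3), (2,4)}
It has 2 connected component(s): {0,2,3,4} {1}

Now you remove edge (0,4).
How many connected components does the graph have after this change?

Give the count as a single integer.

Initial component count: 2
Remove (0,4): not a bridge. Count unchanged: 2.
  After removal, components: {0,2,3,4} {1}
New component count: 2

Answer: 2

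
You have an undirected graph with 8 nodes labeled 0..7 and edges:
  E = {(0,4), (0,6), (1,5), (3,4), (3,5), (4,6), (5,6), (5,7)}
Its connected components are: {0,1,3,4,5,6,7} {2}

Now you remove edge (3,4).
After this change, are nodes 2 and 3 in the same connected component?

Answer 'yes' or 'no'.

Initial components: {0,1,3,4,5,6,7} {2}
Removing edge (3,4): not a bridge — component count unchanged at 2.
New components: {0,1,3,4,5,6,7} {2}
Are 2 and 3 in the same component? no

Answer: no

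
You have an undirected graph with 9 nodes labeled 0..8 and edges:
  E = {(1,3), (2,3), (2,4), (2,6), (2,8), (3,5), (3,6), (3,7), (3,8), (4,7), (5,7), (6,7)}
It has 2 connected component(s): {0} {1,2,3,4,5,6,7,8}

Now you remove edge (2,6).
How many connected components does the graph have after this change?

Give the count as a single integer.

Answer: 2

Derivation:
Initial component count: 2
Remove (2,6): not a bridge. Count unchanged: 2.
  After removal, components: {0} {1,2,3,4,5,6,7,8}
New component count: 2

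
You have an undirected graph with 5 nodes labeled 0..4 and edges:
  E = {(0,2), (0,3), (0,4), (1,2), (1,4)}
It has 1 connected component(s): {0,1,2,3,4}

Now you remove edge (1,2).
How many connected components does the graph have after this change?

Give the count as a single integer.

Answer: 1

Derivation:
Initial component count: 1
Remove (1,2): not a bridge. Count unchanged: 1.
  After removal, components: {0,1,2,3,4}
New component count: 1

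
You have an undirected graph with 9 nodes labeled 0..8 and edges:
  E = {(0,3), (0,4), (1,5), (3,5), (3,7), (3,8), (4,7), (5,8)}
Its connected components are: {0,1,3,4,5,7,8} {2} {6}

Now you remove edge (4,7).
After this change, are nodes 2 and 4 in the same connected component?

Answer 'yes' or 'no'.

Initial components: {0,1,3,4,5,7,8} {2} {6}
Removing edge (4,7): not a bridge — component count unchanged at 3.
New components: {0,1,3,4,5,7,8} {2} {6}
Are 2 and 4 in the same component? no

Answer: no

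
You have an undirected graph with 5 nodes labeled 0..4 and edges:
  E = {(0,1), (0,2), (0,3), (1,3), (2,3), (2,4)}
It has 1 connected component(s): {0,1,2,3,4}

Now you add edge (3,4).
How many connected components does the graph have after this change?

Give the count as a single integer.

Answer: 1

Derivation:
Initial component count: 1
Add (3,4): endpoints already in same component. Count unchanged: 1.
New component count: 1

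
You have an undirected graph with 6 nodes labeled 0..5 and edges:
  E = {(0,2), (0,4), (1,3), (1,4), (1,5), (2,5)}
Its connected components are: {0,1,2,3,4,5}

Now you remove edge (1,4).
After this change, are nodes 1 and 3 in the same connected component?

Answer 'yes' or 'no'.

Initial components: {0,1,2,3,4,5}
Removing edge (1,4): not a bridge — component count unchanged at 1.
New components: {0,1,2,3,4,5}
Are 1 and 3 in the same component? yes

Answer: yes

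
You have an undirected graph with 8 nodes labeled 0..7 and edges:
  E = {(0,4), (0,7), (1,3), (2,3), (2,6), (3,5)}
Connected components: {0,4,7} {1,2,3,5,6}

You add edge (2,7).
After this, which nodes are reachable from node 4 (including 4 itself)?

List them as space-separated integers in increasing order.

Answer: 0 1 2 3 4 5 6 7

Derivation:
Before: nodes reachable from 4: {0,4,7}
Adding (2,7): merges 4's component with another. Reachability grows.
After: nodes reachable from 4: {0,1,2,3,4,5,6,7}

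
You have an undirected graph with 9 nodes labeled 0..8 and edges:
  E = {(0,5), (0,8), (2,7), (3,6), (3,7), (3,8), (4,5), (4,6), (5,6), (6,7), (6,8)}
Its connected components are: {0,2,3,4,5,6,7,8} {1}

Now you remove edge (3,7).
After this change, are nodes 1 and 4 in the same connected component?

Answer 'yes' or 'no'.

Answer: no

Derivation:
Initial components: {0,2,3,4,5,6,7,8} {1}
Removing edge (3,7): not a bridge — component count unchanged at 2.
New components: {0,2,3,4,5,6,7,8} {1}
Are 1 and 4 in the same component? no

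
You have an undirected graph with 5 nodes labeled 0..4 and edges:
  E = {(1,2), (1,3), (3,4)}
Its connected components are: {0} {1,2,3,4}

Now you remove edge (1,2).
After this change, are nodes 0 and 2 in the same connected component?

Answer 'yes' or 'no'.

Initial components: {0} {1,2,3,4}
Removing edge (1,2): it was a bridge — component count 2 -> 3.
New components: {0} {1,3,4} {2}
Are 0 and 2 in the same component? no

Answer: no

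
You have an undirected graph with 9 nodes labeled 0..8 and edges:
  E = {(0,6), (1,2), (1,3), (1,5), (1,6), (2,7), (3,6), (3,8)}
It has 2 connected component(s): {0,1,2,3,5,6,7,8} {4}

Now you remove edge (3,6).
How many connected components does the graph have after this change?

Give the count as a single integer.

Initial component count: 2
Remove (3,6): not a bridge. Count unchanged: 2.
  After removal, components: {0,1,2,3,5,6,7,8} {4}
New component count: 2

Answer: 2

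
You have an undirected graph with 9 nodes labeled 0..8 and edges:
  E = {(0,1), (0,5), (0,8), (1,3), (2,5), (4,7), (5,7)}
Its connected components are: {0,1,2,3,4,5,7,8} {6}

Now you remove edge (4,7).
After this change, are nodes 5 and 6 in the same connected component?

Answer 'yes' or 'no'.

Answer: no

Derivation:
Initial components: {0,1,2,3,4,5,7,8} {6}
Removing edge (4,7): it was a bridge — component count 2 -> 3.
New components: {0,1,2,3,5,7,8} {4} {6}
Are 5 and 6 in the same component? no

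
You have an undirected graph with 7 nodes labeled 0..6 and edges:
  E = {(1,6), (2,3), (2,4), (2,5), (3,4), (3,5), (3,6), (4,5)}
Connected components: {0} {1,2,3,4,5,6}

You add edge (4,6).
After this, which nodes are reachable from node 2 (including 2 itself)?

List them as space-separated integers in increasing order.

Before: nodes reachable from 2: {1,2,3,4,5,6}
Adding (4,6): both endpoints already in same component. Reachability from 2 unchanged.
After: nodes reachable from 2: {1,2,3,4,5,6}

Answer: 1 2 3 4 5 6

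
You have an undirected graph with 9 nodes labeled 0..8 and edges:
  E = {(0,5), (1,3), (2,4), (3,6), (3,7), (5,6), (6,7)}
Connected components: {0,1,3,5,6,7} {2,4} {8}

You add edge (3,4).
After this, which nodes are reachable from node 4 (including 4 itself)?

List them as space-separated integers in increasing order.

Answer: 0 1 2 3 4 5 6 7

Derivation:
Before: nodes reachable from 4: {2,4}
Adding (3,4): merges 4's component with another. Reachability grows.
After: nodes reachable from 4: {0,1,2,3,4,5,6,7}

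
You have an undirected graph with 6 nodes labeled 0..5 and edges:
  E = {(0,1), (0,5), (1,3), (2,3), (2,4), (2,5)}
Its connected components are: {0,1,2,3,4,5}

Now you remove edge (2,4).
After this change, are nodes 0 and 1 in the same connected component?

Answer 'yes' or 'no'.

Initial components: {0,1,2,3,4,5}
Removing edge (2,4): it was a bridge — component count 1 -> 2.
New components: {0,1,2,3,5} {4}
Are 0 and 1 in the same component? yes

Answer: yes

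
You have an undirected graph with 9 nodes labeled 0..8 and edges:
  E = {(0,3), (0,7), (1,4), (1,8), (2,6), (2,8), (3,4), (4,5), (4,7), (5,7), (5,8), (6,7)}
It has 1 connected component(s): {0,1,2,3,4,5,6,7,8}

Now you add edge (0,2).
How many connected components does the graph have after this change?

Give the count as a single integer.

Answer: 1

Derivation:
Initial component count: 1
Add (0,2): endpoints already in same component. Count unchanged: 1.
New component count: 1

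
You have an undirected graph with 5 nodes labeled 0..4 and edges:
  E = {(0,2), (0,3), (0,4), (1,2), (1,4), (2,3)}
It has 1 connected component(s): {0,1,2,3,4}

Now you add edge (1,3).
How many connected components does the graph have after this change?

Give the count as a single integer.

Initial component count: 1
Add (1,3): endpoints already in same component. Count unchanged: 1.
New component count: 1

Answer: 1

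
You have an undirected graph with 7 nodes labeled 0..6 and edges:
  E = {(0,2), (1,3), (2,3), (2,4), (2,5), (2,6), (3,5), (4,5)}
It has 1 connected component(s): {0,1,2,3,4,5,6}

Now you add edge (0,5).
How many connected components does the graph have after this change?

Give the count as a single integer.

Initial component count: 1
Add (0,5): endpoints already in same component. Count unchanged: 1.
New component count: 1

Answer: 1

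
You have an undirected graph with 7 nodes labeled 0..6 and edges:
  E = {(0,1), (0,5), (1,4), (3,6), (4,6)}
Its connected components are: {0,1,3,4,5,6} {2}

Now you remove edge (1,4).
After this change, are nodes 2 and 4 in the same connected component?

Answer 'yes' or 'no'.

Initial components: {0,1,3,4,5,6} {2}
Removing edge (1,4): it was a bridge — component count 2 -> 3.
New components: {0,1,5} {2} {3,4,6}
Are 2 and 4 in the same component? no

Answer: no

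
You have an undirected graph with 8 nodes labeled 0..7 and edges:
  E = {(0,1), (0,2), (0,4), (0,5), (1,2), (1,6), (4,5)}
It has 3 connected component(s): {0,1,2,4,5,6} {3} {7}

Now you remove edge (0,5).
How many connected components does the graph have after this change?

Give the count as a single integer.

Initial component count: 3
Remove (0,5): not a bridge. Count unchanged: 3.
  After removal, components: {0,1,2,4,5,6} {3} {7}
New component count: 3

Answer: 3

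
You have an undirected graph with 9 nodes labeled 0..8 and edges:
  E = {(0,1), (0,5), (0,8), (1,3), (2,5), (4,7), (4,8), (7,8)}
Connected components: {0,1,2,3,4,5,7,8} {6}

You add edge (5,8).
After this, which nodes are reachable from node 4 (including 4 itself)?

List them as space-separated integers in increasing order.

Before: nodes reachable from 4: {0,1,2,3,4,5,7,8}
Adding (5,8): both endpoints already in same component. Reachability from 4 unchanged.
After: nodes reachable from 4: {0,1,2,3,4,5,7,8}

Answer: 0 1 2 3 4 5 7 8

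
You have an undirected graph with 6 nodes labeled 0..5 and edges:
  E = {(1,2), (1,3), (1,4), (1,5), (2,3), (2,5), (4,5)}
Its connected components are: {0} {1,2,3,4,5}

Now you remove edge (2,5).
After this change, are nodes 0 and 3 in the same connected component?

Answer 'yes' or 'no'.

Answer: no

Derivation:
Initial components: {0} {1,2,3,4,5}
Removing edge (2,5): not a bridge — component count unchanged at 2.
New components: {0} {1,2,3,4,5}
Are 0 and 3 in the same component? no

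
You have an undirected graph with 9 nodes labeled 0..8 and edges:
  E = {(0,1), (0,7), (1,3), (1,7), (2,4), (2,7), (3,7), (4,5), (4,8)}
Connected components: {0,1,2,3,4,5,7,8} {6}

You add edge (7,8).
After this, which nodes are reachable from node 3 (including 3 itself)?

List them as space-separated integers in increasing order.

Before: nodes reachable from 3: {0,1,2,3,4,5,7,8}
Adding (7,8): both endpoints already in same component. Reachability from 3 unchanged.
After: nodes reachable from 3: {0,1,2,3,4,5,7,8}

Answer: 0 1 2 3 4 5 7 8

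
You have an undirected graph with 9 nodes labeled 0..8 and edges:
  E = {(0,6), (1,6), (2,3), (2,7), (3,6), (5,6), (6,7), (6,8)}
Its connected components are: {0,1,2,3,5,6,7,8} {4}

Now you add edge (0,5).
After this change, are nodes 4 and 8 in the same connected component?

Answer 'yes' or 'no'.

Answer: no

Derivation:
Initial components: {0,1,2,3,5,6,7,8} {4}
Adding edge (0,5): both already in same component {0,1,2,3,5,6,7,8}. No change.
New components: {0,1,2,3,5,6,7,8} {4}
Are 4 and 8 in the same component? no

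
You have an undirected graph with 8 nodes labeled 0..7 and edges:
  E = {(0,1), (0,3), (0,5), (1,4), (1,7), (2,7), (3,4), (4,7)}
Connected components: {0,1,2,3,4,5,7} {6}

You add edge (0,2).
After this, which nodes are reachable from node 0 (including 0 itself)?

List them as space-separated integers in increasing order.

Before: nodes reachable from 0: {0,1,2,3,4,5,7}
Adding (0,2): both endpoints already in same component. Reachability from 0 unchanged.
After: nodes reachable from 0: {0,1,2,3,4,5,7}

Answer: 0 1 2 3 4 5 7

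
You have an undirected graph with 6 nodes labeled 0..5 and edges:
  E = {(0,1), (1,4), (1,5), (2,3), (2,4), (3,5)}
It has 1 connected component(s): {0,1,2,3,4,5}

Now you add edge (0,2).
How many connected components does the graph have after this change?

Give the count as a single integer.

Initial component count: 1
Add (0,2): endpoints already in same component. Count unchanged: 1.
New component count: 1

Answer: 1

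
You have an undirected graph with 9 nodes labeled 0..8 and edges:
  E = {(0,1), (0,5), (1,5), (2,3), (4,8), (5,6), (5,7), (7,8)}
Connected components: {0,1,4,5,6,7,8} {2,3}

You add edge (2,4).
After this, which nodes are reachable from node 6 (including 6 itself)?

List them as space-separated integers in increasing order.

Answer: 0 1 2 3 4 5 6 7 8

Derivation:
Before: nodes reachable from 6: {0,1,4,5,6,7,8}
Adding (2,4): merges 6's component with another. Reachability grows.
After: nodes reachable from 6: {0,1,2,3,4,5,6,7,8}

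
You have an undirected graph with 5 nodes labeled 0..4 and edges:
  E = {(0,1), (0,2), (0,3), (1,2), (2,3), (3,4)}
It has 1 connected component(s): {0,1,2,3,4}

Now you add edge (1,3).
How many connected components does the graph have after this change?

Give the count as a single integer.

Initial component count: 1
Add (1,3): endpoints already in same component. Count unchanged: 1.
New component count: 1

Answer: 1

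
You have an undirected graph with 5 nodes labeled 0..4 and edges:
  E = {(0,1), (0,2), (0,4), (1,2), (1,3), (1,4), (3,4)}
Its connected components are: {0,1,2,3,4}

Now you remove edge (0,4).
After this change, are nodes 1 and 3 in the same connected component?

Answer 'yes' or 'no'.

Answer: yes

Derivation:
Initial components: {0,1,2,3,4}
Removing edge (0,4): not a bridge — component count unchanged at 1.
New components: {0,1,2,3,4}
Are 1 and 3 in the same component? yes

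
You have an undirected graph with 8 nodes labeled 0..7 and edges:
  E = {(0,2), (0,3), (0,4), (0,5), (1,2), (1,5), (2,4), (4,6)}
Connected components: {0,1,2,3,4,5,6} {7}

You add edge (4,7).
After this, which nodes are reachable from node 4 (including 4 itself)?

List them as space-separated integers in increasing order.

Before: nodes reachable from 4: {0,1,2,3,4,5,6}
Adding (4,7): merges 4's component with another. Reachability grows.
After: nodes reachable from 4: {0,1,2,3,4,5,6,7}

Answer: 0 1 2 3 4 5 6 7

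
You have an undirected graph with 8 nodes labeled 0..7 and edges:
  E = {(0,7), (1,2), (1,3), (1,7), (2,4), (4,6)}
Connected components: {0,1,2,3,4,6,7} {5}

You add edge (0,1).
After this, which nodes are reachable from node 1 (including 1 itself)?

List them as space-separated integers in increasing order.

Before: nodes reachable from 1: {0,1,2,3,4,6,7}
Adding (0,1): both endpoints already in same component. Reachability from 1 unchanged.
After: nodes reachable from 1: {0,1,2,3,4,6,7}

Answer: 0 1 2 3 4 6 7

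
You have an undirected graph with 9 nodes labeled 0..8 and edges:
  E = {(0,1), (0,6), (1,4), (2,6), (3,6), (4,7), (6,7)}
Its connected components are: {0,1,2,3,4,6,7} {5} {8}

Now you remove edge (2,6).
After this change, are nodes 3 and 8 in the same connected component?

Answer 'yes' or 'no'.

Initial components: {0,1,2,3,4,6,7} {5} {8}
Removing edge (2,6): it was a bridge — component count 3 -> 4.
New components: {0,1,3,4,6,7} {2} {5} {8}
Are 3 and 8 in the same component? no

Answer: no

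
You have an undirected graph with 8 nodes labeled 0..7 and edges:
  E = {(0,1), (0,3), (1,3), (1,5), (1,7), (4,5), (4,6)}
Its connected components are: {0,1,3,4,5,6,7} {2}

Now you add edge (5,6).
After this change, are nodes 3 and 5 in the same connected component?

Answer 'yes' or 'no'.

Answer: yes

Derivation:
Initial components: {0,1,3,4,5,6,7} {2}
Adding edge (5,6): both already in same component {0,1,3,4,5,6,7}. No change.
New components: {0,1,3,4,5,6,7} {2}
Are 3 and 5 in the same component? yes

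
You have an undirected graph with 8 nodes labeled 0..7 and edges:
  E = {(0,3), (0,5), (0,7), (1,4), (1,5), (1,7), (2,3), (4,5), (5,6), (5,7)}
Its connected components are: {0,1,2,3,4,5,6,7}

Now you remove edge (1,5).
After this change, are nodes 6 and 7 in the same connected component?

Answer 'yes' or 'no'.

Initial components: {0,1,2,3,4,5,6,7}
Removing edge (1,5): not a bridge — component count unchanged at 1.
New components: {0,1,2,3,4,5,6,7}
Are 6 and 7 in the same component? yes

Answer: yes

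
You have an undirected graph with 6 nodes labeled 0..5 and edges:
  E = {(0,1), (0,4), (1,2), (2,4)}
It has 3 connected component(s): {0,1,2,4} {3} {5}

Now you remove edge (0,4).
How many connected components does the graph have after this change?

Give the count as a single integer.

Initial component count: 3
Remove (0,4): not a bridge. Count unchanged: 3.
  After removal, components: {0,1,2,4} {3} {5}
New component count: 3

Answer: 3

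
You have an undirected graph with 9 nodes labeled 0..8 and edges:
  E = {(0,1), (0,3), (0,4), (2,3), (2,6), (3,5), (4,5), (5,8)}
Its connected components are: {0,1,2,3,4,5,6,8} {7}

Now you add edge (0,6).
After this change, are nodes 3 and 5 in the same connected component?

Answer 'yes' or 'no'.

Initial components: {0,1,2,3,4,5,6,8} {7}
Adding edge (0,6): both already in same component {0,1,2,3,4,5,6,8}. No change.
New components: {0,1,2,3,4,5,6,8} {7}
Are 3 and 5 in the same component? yes

Answer: yes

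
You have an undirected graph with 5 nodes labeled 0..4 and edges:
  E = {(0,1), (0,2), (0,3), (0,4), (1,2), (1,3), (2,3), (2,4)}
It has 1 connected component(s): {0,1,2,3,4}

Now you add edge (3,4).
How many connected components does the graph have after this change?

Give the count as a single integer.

Answer: 1

Derivation:
Initial component count: 1
Add (3,4): endpoints already in same component. Count unchanged: 1.
New component count: 1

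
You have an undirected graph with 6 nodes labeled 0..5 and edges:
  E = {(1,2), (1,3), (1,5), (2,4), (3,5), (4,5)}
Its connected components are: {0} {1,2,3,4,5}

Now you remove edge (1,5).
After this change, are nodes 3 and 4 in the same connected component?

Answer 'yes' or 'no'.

Initial components: {0} {1,2,3,4,5}
Removing edge (1,5): not a bridge — component count unchanged at 2.
New components: {0} {1,2,3,4,5}
Are 3 and 4 in the same component? yes

Answer: yes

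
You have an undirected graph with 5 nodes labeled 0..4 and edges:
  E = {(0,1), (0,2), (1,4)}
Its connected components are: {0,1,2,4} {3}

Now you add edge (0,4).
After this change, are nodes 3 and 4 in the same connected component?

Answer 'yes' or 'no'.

Answer: no

Derivation:
Initial components: {0,1,2,4} {3}
Adding edge (0,4): both already in same component {0,1,2,4}. No change.
New components: {0,1,2,4} {3}
Are 3 and 4 in the same component? no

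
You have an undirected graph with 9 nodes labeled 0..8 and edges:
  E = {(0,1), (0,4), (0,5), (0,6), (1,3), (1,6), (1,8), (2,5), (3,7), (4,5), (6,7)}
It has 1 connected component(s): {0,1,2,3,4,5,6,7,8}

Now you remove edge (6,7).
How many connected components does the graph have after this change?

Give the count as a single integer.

Initial component count: 1
Remove (6,7): not a bridge. Count unchanged: 1.
  After removal, components: {0,1,2,3,4,5,6,7,8}
New component count: 1

Answer: 1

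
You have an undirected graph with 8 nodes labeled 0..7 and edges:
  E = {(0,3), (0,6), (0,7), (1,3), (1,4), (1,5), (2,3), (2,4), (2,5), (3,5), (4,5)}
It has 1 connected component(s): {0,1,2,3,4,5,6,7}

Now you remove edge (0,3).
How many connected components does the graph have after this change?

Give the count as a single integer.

Initial component count: 1
Remove (0,3): it was a bridge. Count increases: 1 -> 2.
  After removal, components: {0,6,7} {1,2,3,4,5}
New component count: 2

Answer: 2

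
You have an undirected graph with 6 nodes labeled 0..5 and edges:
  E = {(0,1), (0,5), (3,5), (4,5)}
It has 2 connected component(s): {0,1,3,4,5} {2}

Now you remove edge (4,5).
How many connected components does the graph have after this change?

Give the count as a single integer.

Initial component count: 2
Remove (4,5): it was a bridge. Count increases: 2 -> 3.
  After removal, components: {0,1,3,5} {2} {4}
New component count: 3

Answer: 3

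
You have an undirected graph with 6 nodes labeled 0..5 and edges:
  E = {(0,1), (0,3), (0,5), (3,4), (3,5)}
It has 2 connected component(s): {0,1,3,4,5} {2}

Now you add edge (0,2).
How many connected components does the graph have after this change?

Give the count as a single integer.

Initial component count: 2
Add (0,2): merges two components. Count decreases: 2 -> 1.
New component count: 1

Answer: 1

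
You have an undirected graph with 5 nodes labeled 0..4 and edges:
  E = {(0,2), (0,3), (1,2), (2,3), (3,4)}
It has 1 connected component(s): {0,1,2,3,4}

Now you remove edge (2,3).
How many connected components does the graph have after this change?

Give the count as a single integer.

Initial component count: 1
Remove (2,3): not a bridge. Count unchanged: 1.
  After removal, components: {0,1,2,3,4}
New component count: 1

Answer: 1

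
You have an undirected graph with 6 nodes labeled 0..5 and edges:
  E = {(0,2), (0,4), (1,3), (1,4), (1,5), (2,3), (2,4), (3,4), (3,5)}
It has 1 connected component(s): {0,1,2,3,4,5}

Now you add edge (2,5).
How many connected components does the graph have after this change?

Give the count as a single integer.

Initial component count: 1
Add (2,5): endpoints already in same component. Count unchanged: 1.
New component count: 1

Answer: 1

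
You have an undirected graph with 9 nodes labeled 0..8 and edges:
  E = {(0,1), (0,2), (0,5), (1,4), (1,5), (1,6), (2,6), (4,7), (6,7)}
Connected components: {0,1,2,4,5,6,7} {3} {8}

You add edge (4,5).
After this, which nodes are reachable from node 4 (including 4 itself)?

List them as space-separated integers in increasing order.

Answer: 0 1 2 4 5 6 7

Derivation:
Before: nodes reachable from 4: {0,1,2,4,5,6,7}
Adding (4,5): both endpoints already in same component. Reachability from 4 unchanged.
After: nodes reachable from 4: {0,1,2,4,5,6,7}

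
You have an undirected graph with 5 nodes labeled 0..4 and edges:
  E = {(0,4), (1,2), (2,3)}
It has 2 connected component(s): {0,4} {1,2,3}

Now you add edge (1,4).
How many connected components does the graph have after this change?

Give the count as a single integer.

Initial component count: 2
Add (1,4): merges two components. Count decreases: 2 -> 1.
New component count: 1

Answer: 1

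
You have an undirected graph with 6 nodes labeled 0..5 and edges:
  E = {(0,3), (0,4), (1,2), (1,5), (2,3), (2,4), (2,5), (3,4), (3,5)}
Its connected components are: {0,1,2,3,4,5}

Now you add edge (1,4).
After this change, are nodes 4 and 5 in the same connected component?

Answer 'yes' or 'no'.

Initial components: {0,1,2,3,4,5}
Adding edge (1,4): both already in same component {0,1,2,3,4,5}. No change.
New components: {0,1,2,3,4,5}
Are 4 and 5 in the same component? yes

Answer: yes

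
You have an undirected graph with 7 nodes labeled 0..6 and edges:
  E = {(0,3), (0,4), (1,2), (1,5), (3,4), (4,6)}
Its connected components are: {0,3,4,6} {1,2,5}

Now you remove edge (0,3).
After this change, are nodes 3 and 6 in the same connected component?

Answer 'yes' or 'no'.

Answer: yes

Derivation:
Initial components: {0,3,4,6} {1,2,5}
Removing edge (0,3): not a bridge — component count unchanged at 2.
New components: {0,3,4,6} {1,2,5}
Are 3 and 6 in the same component? yes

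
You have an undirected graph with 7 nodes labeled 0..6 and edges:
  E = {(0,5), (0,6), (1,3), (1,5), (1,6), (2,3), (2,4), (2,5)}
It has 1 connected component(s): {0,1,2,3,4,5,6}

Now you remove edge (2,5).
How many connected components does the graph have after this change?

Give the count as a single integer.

Initial component count: 1
Remove (2,5): not a bridge. Count unchanged: 1.
  After removal, components: {0,1,2,3,4,5,6}
New component count: 1

Answer: 1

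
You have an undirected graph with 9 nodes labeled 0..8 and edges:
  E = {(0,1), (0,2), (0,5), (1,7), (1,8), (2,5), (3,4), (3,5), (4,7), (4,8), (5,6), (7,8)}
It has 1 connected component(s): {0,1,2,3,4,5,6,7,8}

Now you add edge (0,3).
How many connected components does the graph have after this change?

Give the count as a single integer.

Answer: 1

Derivation:
Initial component count: 1
Add (0,3): endpoints already in same component. Count unchanged: 1.
New component count: 1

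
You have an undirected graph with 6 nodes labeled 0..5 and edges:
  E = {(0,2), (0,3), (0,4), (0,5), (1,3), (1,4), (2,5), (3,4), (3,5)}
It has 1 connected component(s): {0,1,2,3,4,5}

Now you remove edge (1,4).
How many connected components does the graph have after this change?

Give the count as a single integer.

Answer: 1

Derivation:
Initial component count: 1
Remove (1,4): not a bridge. Count unchanged: 1.
  After removal, components: {0,1,2,3,4,5}
New component count: 1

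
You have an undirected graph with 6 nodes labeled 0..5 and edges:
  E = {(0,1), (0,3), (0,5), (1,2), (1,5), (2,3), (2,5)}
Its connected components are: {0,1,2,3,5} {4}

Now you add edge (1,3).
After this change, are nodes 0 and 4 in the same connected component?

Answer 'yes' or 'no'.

Initial components: {0,1,2,3,5} {4}
Adding edge (1,3): both already in same component {0,1,2,3,5}. No change.
New components: {0,1,2,3,5} {4}
Are 0 and 4 in the same component? no

Answer: no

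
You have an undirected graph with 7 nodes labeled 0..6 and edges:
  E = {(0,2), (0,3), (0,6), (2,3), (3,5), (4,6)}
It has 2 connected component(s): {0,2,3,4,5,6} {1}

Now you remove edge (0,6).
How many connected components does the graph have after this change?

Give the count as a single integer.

Initial component count: 2
Remove (0,6): it was a bridge. Count increases: 2 -> 3.
  After removal, components: {0,2,3,5} {1} {4,6}
New component count: 3

Answer: 3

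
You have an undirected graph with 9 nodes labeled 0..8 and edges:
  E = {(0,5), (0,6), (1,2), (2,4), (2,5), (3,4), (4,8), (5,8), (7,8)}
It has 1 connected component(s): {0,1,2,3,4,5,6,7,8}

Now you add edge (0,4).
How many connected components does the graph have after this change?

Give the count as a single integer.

Initial component count: 1
Add (0,4): endpoints already in same component. Count unchanged: 1.
New component count: 1

Answer: 1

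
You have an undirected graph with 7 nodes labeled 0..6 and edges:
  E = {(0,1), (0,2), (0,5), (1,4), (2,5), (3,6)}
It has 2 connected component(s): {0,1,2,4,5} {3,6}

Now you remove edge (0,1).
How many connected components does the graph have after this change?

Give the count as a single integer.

Initial component count: 2
Remove (0,1): it was a bridge. Count increases: 2 -> 3.
  After removal, components: {0,2,5} {1,4} {3,6}
New component count: 3

Answer: 3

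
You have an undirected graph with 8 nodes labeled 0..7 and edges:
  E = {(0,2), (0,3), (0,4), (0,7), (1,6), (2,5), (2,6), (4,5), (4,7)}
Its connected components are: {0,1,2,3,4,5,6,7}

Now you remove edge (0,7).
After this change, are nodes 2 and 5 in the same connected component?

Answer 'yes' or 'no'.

Answer: yes

Derivation:
Initial components: {0,1,2,3,4,5,6,7}
Removing edge (0,7): not a bridge — component count unchanged at 1.
New components: {0,1,2,3,4,5,6,7}
Are 2 and 5 in the same component? yes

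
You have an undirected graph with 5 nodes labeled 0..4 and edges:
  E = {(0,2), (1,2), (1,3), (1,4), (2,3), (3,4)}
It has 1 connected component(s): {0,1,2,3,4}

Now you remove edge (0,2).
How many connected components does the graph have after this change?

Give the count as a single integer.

Initial component count: 1
Remove (0,2): it was a bridge. Count increases: 1 -> 2.
  After removal, components: {0} {1,2,3,4}
New component count: 2

Answer: 2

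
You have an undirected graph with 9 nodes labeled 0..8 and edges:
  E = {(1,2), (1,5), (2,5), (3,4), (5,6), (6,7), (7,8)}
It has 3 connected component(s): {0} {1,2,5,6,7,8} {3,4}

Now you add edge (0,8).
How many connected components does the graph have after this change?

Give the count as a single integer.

Initial component count: 3
Add (0,8): merges two components. Count decreases: 3 -> 2.
New component count: 2

Answer: 2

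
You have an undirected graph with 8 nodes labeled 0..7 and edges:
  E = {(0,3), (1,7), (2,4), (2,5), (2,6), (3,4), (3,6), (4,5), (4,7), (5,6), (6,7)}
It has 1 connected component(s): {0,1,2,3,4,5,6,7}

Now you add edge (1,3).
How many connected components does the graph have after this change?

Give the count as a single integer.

Answer: 1

Derivation:
Initial component count: 1
Add (1,3): endpoints already in same component. Count unchanged: 1.
New component count: 1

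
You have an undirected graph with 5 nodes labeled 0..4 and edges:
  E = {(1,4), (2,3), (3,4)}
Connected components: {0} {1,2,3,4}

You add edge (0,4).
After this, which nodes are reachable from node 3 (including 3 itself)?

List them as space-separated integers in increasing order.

Before: nodes reachable from 3: {1,2,3,4}
Adding (0,4): merges 3's component with another. Reachability grows.
After: nodes reachable from 3: {0,1,2,3,4}

Answer: 0 1 2 3 4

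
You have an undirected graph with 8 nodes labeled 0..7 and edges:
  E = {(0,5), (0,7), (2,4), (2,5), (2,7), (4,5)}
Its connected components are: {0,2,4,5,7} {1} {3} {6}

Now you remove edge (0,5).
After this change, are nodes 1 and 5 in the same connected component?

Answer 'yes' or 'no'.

Answer: no

Derivation:
Initial components: {0,2,4,5,7} {1} {3} {6}
Removing edge (0,5): not a bridge — component count unchanged at 4.
New components: {0,2,4,5,7} {1} {3} {6}
Are 1 and 5 in the same component? no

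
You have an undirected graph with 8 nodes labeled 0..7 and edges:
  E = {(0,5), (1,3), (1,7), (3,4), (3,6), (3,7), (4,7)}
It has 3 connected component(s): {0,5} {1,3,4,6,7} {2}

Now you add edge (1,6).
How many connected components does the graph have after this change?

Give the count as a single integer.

Answer: 3

Derivation:
Initial component count: 3
Add (1,6): endpoints already in same component. Count unchanged: 3.
New component count: 3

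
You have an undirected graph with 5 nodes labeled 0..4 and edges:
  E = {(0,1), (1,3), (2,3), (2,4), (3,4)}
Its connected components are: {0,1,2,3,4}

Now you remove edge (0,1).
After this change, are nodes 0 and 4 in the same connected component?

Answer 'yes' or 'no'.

Initial components: {0,1,2,3,4}
Removing edge (0,1): it was a bridge — component count 1 -> 2.
New components: {0} {1,2,3,4}
Are 0 and 4 in the same component? no

Answer: no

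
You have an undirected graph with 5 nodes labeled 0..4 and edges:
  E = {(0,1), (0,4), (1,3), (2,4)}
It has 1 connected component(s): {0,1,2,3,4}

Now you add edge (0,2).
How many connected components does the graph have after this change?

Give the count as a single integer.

Answer: 1

Derivation:
Initial component count: 1
Add (0,2): endpoints already in same component. Count unchanged: 1.
New component count: 1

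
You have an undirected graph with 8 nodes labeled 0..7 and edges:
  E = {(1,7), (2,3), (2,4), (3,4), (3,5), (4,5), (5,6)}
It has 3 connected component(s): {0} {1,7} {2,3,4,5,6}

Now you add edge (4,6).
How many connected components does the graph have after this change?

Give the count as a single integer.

Initial component count: 3
Add (4,6): endpoints already in same component. Count unchanged: 3.
New component count: 3

Answer: 3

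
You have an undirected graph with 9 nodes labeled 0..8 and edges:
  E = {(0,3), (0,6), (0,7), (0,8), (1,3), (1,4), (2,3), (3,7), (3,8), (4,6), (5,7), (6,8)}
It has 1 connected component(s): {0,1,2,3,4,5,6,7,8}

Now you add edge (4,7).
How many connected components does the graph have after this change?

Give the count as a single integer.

Answer: 1

Derivation:
Initial component count: 1
Add (4,7): endpoints already in same component. Count unchanged: 1.
New component count: 1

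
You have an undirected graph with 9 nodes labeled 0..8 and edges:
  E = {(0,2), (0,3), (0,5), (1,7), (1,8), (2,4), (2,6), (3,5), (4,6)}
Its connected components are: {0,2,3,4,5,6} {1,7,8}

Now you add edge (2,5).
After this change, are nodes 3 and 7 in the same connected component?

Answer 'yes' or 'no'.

Answer: no

Derivation:
Initial components: {0,2,3,4,5,6} {1,7,8}
Adding edge (2,5): both already in same component {0,2,3,4,5,6}. No change.
New components: {0,2,3,4,5,6} {1,7,8}
Are 3 and 7 in the same component? no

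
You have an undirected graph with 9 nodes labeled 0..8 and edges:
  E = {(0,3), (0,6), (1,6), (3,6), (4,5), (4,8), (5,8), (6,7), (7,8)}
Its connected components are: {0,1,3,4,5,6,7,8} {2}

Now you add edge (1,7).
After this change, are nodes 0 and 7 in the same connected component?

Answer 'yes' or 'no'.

Initial components: {0,1,3,4,5,6,7,8} {2}
Adding edge (1,7): both already in same component {0,1,3,4,5,6,7,8}. No change.
New components: {0,1,3,4,5,6,7,8} {2}
Are 0 and 7 in the same component? yes

Answer: yes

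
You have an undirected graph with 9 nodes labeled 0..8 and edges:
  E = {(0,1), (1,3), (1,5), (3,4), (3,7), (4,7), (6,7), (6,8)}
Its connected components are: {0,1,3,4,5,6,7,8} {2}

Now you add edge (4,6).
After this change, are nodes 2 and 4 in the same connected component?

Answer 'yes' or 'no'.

Answer: no

Derivation:
Initial components: {0,1,3,4,5,6,7,8} {2}
Adding edge (4,6): both already in same component {0,1,3,4,5,6,7,8}. No change.
New components: {0,1,3,4,5,6,7,8} {2}
Are 2 and 4 in the same component? no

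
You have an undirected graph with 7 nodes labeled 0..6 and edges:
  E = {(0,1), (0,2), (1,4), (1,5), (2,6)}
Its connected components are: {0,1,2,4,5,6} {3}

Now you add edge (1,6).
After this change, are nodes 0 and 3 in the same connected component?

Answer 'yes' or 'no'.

Answer: no

Derivation:
Initial components: {0,1,2,4,5,6} {3}
Adding edge (1,6): both already in same component {0,1,2,4,5,6}. No change.
New components: {0,1,2,4,5,6} {3}
Are 0 and 3 in the same component? no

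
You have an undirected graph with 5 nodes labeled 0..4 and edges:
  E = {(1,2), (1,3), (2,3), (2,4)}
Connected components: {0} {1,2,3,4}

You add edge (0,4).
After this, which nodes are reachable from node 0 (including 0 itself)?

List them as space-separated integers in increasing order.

Before: nodes reachable from 0: {0}
Adding (0,4): merges 0's component with another. Reachability grows.
After: nodes reachable from 0: {0,1,2,3,4}

Answer: 0 1 2 3 4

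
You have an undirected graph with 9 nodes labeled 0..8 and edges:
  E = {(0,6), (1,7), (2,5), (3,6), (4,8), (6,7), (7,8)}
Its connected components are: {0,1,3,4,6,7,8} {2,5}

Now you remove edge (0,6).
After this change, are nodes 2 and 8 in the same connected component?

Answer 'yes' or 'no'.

Answer: no

Derivation:
Initial components: {0,1,3,4,6,7,8} {2,5}
Removing edge (0,6): it was a bridge — component count 2 -> 3.
New components: {0} {1,3,4,6,7,8} {2,5}
Are 2 and 8 in the same component? no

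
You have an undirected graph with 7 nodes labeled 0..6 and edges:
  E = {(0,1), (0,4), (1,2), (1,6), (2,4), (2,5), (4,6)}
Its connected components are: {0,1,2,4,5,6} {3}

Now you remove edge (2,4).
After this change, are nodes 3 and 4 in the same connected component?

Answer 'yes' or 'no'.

Initial components: {0,1,2,4,5,6} {3}
Removing edge (2,4): not a bridge — component count unchanged at 2.
New components: {0,1,2,4,5,6} {3}
Are 3 and 4 in the same component? no

Answer: no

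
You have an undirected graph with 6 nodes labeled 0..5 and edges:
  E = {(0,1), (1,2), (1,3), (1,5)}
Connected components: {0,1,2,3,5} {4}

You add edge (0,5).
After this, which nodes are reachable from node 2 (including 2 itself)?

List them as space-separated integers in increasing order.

Answer: 0 1 2 3 5

Derivation:
Before: nodes reachable from 2: {0,1,2,3,5}
Adding (0,5): both endpoints already in same component. Reachability from 2 unchanged.
After: nodes reachable from 2: {0,1,2,3,5}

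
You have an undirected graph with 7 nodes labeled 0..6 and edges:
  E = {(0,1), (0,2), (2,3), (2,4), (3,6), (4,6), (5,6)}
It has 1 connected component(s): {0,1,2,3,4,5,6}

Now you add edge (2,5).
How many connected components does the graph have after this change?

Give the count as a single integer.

Answer: 1

Derivation:
Initial component count: 1
Add (2,5): endpoints already in same component. Count unchanged: 1.
New component count: 1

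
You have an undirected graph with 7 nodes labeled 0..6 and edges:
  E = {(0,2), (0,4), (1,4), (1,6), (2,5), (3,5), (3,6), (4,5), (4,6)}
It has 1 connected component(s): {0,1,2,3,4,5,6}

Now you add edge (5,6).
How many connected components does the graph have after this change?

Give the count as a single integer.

Initial component count: 1
Add (5,6): endpoints already in same component. Count unchanged: 1.
New component count: 1

Answer: 1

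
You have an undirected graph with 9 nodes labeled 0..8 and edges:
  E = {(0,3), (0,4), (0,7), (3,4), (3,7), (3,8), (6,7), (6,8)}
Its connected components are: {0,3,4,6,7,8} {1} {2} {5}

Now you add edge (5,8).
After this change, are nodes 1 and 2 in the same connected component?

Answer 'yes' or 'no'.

Initial components: {0,3,4,6,7,8} {1} {2} {5}
Adding edge (5,8): merges {5} and {0,3,4,6,7,8}.
New components: {0,3,4,5,6,7,8} {1} {2}
Are 1 and 2 in the same component? no

Answer: no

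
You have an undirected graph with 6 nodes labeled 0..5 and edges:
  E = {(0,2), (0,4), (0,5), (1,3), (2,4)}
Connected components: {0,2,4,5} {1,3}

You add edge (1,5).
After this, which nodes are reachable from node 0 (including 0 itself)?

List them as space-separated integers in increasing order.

Answer: 0 1 2 3 4 5

Derivation:
Before: nodes reachable from 0: {0,2,4,5}
Adding (1,5): merges 0's component with another. Reachability grows.
After: nodes reachable from 0: {0,1,2,3,4,5}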